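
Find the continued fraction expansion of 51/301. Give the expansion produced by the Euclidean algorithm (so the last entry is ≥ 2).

[0; 5, 1, 9, 5]

51 = 0*301 + 51
301 = 5*51 + 46
51 = 1*46 + 5
46 = 9*5 + 1
5 = 5*1 + 0  (stop)
So 51/301 = [0; 5, 1, 9, 5].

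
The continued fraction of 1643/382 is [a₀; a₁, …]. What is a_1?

1643 = 4·382 + 115   →  a_0 = 4
382 = 3·115 + 37   →  a_1 = 3

3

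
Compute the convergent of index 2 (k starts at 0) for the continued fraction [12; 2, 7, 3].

187/15

Using pₖ = aₖpₖ₋₁ + pₖ₋₂, qₖ = aₖqₖ₋₁ + qₖ₋₂ (with p₋₁=1, p₋₂=0, q₋₁=0, q₋₂=1):
  k=0: a=12, p=12, q=1
  k=1: a=2, p=25, q=2
  k=2: a=7, p=187, q=15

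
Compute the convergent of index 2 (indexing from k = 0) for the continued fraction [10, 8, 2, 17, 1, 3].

172/17

Using pₖ = aₖpₖ₋₁ + pₖ₋₂, qₖ = aₖqₖ₋₁ + qₖ₋₂ (with p₋₁=1, p₋₂=0, q₋₁=0, q₋₂=1):
  k=0: a=10, p=10, q=1
  k=1: a=8, p=81, q=8
  k=2: a=2, p=172, q=17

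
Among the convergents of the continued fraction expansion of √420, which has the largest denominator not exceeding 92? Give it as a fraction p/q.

1660/81

√420 = [20; 2, 40, …] (period length 2).
Convergents:
  p_0/q_0 = 20/1
  p_1/q_1 = 41/2
  p_2/q_2 = 1660/81
  p_3/q_3 = 3361/164
q_2 = 81 ≤ 92 < 164 = q_3, so the answer is 1660/81.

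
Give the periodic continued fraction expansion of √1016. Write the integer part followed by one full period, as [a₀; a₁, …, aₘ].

a₀ = ⌊√1016⌋ = 31.
With m₀=0, d₀=1 and mₖ₊₁ = dₖaₖ − mₖ, dₖ₊₁ = (n − mₖ₊₁²)/dₖ, aₖ₊₁ = ⌊(a₀+mₖ₊₁)/dₖ₊₁⌋:
  k=1: m=31, d=55, a=1
  k=2: m=24, d=8, a=6
  k=3: m=24, d=55, a=1
  k=4: m=31, d=1, a=62
d=1 and a=2a₀=62 at k=4, so the next step gives (m, d) = (31, 55) again — its k=1 value — and the period has length 4.

[31; 1, 6, 1, 62]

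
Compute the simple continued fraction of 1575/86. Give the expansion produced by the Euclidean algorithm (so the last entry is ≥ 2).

1575 = 18×86 + 27
86 = 3×27 + 5
27 = 5×5 + 2
5 = 2×2 + 1
2 = 2×1 + 0  (stop)
So 1575/86 = [18; 3, 5, 2, 2].

[18; 3, 5, 2, 2]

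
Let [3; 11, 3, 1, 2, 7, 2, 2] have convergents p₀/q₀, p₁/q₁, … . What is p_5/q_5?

Using pₖ = aₖpₖ₋₁ + pₖ₋₂, qₖ = aₖqₖ₋₁ + qₖ₋₂ (with p₋₁=1, p₋₂=0, q₋₁=0, q₋₂=1):
  k=0: a=3, p=3, q=1
  k=1: a=11, p=34, q=11
  k=2: a=3, p=105, q=34
  k=3: a=1, p=139, q=45
  k=4: a=2, p=383, q=124
  k=5: a=7, p=2820, q=913

2820/913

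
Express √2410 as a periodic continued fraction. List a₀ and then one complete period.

a₀ = ⌊√2410⌋ = 49.
With m₀=0, d₀=1 and mₖ₊₁ = dₖaₖ − mₖ, dₖ₊₁ = (n − mₖ₊₁²)/dₖ, aₖ₊₁ = ⌊(a₀+mₖ₊₁)/dₖ₊₁⌋:
  k=1: m=49, d=9, a=10
  k=2: m=41, d=81, a=1
  k=3: m=40, d=10, a=8
  k=4: m=40, d=81, a=1
  k=5: m=41, d=9, a=10
  k=6: m=49, d=1, a=98
d=1 and a=2a₀=98 at k=6, so the next step gives (m, d) = (49, 9) again — its k=1 value — and the period has length 6.

[49; 10, 1, 8, 1, 10, 98]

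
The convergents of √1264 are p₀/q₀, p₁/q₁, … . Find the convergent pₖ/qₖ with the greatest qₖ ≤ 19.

√1264 = [35; 1, 1, 4, 4, 4, 1, 1, 70, …] (period length 8).
Convergents:
  p_0/q_0 = 35/1
  p_1/q_1 = 36/1
  p_2/q_2 = 71/2
  p_3/q_3 = 320/9
  p_4/q_4 = 1351/38
q_3 = 9 ≤ 19 < 38 = q_4, so the answer is 320/9.

320/9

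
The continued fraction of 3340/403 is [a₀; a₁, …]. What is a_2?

2

3340 = 8·403 + 116   →  a_0 = 8
403 = 3·116 + 55   →  a_1 = 3
116 = 2·55 + 6   →  a_2 = 2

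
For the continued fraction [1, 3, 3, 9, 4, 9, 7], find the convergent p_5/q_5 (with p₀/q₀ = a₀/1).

Using pₖ = aₖpₖ₋₁ + pₖ₋₂, qₖ = aₖqₖ₋₁ + qₖ₋₂ (with p₋₁=1, p₋₂=0, q₋₁=0, q₋₂=1):
  k=0: a=1, p=1, q=1
  k=1: a=3, p=4, q=3
  k=2: a=3, p=13, q=10
  k=3: a=9, p=121, q=93
  k=4: a=4, p=497, q=382
  k=5: a=9, p=4594, q=3531

4594/3531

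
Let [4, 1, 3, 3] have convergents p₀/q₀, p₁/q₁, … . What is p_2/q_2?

19/4

Using pₖ = aₖpₖ₋₁ + pₖ₋₂, qₖ = aₖqₖ₋₁ + qₖ₋₂ (with p₋₁=1, p₋₂=0, q₋₁=0, q₋₂=1):
  k=0: a=4, p=4, q=1
  k=1: a=1, p=5, q=1
  k=2: a=3, p=19, q=4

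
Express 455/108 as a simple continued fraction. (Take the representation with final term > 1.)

[4; 4, 1, 2, 3, 2]

455 = 4×108 + 23
108 = 4×23 + 16
23 = 1×16 + 7
16 = 2×7 + 2
7 = 3×2 + 1
2 = 2×1 + 0  (stop)
So 455/108 = [4; 4, 1, 2, 3, 2].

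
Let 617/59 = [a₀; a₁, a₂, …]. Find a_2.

617 = 10·59 + 27   →  a_0 = 10
59 = 2·27 + 5   →  a_1 = 2
27 = 5·5 + 2   →  a_2 = 5

5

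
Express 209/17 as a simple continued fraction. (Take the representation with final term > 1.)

209 = 12*17 + 5
17 = 3*5 + 2
5 = 2*2 + 1
2 = 2*1 + 0  (stop)
So 209/17 = [12; 3, 2, 2].

[12; 3, 2, 2]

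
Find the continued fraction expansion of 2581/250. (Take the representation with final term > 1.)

2581 = 10×250 + 81
250 = 3×81 + 7
81 = 11×7 + 4
7 = 1×4 + 3
4 = 1×3 + 1
3 = 3×1 + 0  (stop)
So 2581/250 = [10; 3, 11, 1, 1, 3].

[10; 3, 11, 1, 1, 3]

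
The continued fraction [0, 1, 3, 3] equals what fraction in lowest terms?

10/13

Using pₖ = aₖpₖ₋₁ + pₖ₋₂ and qₖ = aₖqₖ₋₁ + qₖ₋₂:
  k=0: a=0, p=0, q=1
  k=1: a=1, p=1, q=1
  k=2: a=3, p=3, q=4
  k=3: a=3, p=10, q=13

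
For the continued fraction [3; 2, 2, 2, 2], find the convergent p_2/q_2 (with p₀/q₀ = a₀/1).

17/5

Using pₖ = aₖpₖ₋₁ + pₖ₋₂, qₖ = aₖqₖ₋₁ + qₖ₋₂ (with p₋₁=1, p₋₂=0, q₋₁=0, q₋₂=1):
  k=0: a=3, p=3, q=1
  k=1: a=2, p=7, q=2
  k=2: a=2, p=17, q=5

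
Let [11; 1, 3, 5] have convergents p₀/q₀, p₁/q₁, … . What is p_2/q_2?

Using pₖ = aₖpₖ₋₁ + pₖ₋₂, qₖ = aₖqₖ₋₁ + qₖ₋₂ (with p₋₁=1, p₋₂=0, q₋₁=0, q₋₂=1):
  k=0: a=11, p=11, q=1
  k=1: a=1, p=12, q=1
  k=2: a=3, p=47, q=4

47/4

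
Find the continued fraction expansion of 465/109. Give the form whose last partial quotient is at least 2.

[4; 3, 1, 3, 7]

465 = 4×109 + 29
109 = 3×29 + 22
29 = 1×22 + 7
22 = 3×7 + 1
7 = 7×1 + 0  (stop)
So 465/109 = [4; 3, 1, 3, 7].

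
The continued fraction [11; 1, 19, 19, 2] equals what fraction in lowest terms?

Using pₖ = aₖpₖ₋₁ + pₖ₋₂ and qₖ = aₖqₖ₋₁ + qₖ₋₂:
  k=0: a=11, p=11, q=1
  k=1: a=1, p=12, q=1
  k=2: a=19, p=239, q=20
  k=3: a=19, p=4553, q=381
  k=4: a=2, p=9345, q=782

9345/782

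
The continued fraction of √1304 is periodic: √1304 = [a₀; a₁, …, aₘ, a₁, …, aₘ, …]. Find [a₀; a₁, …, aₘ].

a₀ = ⌊√1304⌋ = 36.
With m₀=0, d₀=1 and mₖ₊₁ = dₖaₖ − mₖ, dₖ₊₁ = (n − mₖ₊₁²)/dₖ, aₖ₊₁ = ⌊(a₀+mₖ₊₁)/dₖ₊₁⌋:
  k=1: m=36, d=8, a=9
  k=2: m=36, d=1, a=72
d=1 and a=2a₀=72 at k=2, so the next step gives (m, d) = (36, 8) again — its k=1 value — and the period has length 2.

[36; 9, 72]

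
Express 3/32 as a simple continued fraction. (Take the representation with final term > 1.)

3 = 0·32 + 3
32 = 10·3 + 2
3 = 1·2 + 1
2 = 2·1 + 0  (stop)
So 3/32 = [0; 10, 1, 2].

[0; 10, 1, 2]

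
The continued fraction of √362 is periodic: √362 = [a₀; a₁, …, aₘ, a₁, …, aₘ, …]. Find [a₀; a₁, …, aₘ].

[19; 38]

a₀ = ⌊√362⌋ = 19.
With m₀=0, d₀=1 and mₖ₊₁ = dₖaₖ − mₖ, dₖ₊₁ = (n − mₖ₊₁²)/dₖ, aₖ₊₁ = ⌊(a₀+mₖ₊₁)/dₖ₊₁⌋:
  k=1: m=19, d=1, a=38
d=1 and a=2a₀=38 at k=1, so the next step gives (m, d) = (19, 1) again — its k=1 value — and the period has length 1.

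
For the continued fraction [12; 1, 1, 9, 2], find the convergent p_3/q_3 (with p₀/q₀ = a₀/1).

238/19

Using pₖ = aₖpₖ₋₁ + pₖ₋₂, qₖ = aₖqₖ₋₁ + qₖ₋₂ (with p₋₁=1, p₋₂=0, q₋₁=0, q₋₂=1):
  k=0: a=12, p=12, q=1
  k=1: a=1, p=13, q=1
  k=2: a=1, p=25, q=2
  k=3: a=9, p=238, q=19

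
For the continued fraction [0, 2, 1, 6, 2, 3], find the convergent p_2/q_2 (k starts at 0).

1/3

Using pₖ = aₖpₖ₋₁ + pₖ₋₂, qₖ = aₖqₖ₋₁ + qₖ₋₂ (with p₋₁=1, p₋₂=0, q₋₁=0, q₋₂=1):
  k=0: a=0, p=0, q=1
  k=1: a=2, p=1, q=2
  k=2: a=1, p=1, q=3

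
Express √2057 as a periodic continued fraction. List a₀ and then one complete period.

[45; 2, 1, 4, 1, 2, 90]

a₀ = ⌊√2057⌋ = 45.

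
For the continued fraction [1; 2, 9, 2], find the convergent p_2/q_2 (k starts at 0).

28/19

Using pₖ = aₖpₖ₋₁ + pₖ₋₂, qₖ = aₖqₖ₋₁ + qₖ₋₂ (with p₋₁=1, p₋₂=0, q₋₁=0, q₋₂=1):
  k=0: a=1, p=1, q=1
  k=1: a=2, p=3, q=2
  k=2: a=9, p=28, q=19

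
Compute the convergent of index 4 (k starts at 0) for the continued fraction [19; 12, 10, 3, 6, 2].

45245/2371

Using pₖ = aₖpₖ₋₁ + pₖ₋₂, qₖ = aₖqₖ₋₁ + qₖ₋₂ (with p₋₁=1, p₋₂=0, q₋₁=0, q₋₂=1):
  k=0: a=19, p=19, q=1
  k=1: a=12, p=229, q=12
  k=2: a=10, p=2309, q=121
  k=3: a=3, p=7156, q=375
  k=4: a=6, p=45245, q=2371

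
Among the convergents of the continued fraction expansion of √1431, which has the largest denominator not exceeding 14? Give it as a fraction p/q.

227/6

√1431 = [37; 1, 4, 1, 4, 1, 74, …] (period length 6).
Convergents:
  p_0/q_0 = 37/1
  p_1/q_1 = 38/1
  p_2/q_2 = 189/5
  p_3/q_3 = 227/6
  p_4/q_4 = 1097/29
q_3 = 6 ≤ 14 < 29 = q_4, so the answer is 227/6.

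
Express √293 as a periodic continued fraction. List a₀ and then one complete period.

a₀ = ⌊√293⌋ = 17.
With m₀=0, d₀=1 and mₖ₊₁ = dₖaₖ − mₖ, dₖ₊₁ = (n − mₖ₊₁²)/dₖ, aₖ₊₁ = ⌊(a₀+mₖ₊₁)/dₖ₊₁⌋:
  k=1: m=17, d=4, a=8
  k=2: m=15, d=17, a=1
  k=3: m=2, d=17, a=1
  k=4: m=15, d=4, a=8
  k=5: m=17, d=1, a=34
d=1 and a=2a₀=34 at k=5, so the next step gives (m, d) = (17, 4) again — its k=1 value — and the period has length 5.

[17; 8, 1, 1, 8, 34]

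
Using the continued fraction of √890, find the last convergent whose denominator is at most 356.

√890 = [29; 1, 4, 1, 58, …] (period length 4).
Convergents:
  p_0/q_0 = 29/1
  p_1/q_1 = 30/1
  p_2/q_2 = 149/5
  p_3/q_3 = 179/6
  p_4/q_4 = 10531/353
  p_5/q_5 = 10710/359
q_4 = 353 ≤ 356 < 359 = q_5, so the answer is 10531/353.

10531/353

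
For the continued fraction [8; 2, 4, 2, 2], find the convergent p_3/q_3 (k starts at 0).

Using pₖ = aₖpₖ₋₁ + pₖ₋₂, qₖ = aₖqₖ₋₁ + qₖ₋₂ (with p₋₁=1, p₋₂=0, q₋₁=0, q₋₂=1):
  k=0: a=8, p=8, q=1
  k=1: a=2, p=17, q=2
  k=2: a=4, p=76, q=9
  k=3: a=2, p=169, q=20

169/20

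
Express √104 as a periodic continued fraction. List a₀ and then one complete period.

a₀ = ⌊√104⌋ = 10.
With m₀=0, d₀=1 and mₖ₊₁ = dₖaₖ − mₖ, dₖ₊₁ = (n − mₖ₊₁²)/dₖ, aₖ₊₁ = ⌊(a₀+mₖ₊₁)/dₖ₊₁⌋:
  k=1: m=10, d=4, a=5
  k=2: m=10, d=1, a=20
d=1 and a=2a₀=20 at k=2, so the next step gives (m, d) = (10, 4) again — its k=1 value — and the period has length 2.

[10; 5, 20]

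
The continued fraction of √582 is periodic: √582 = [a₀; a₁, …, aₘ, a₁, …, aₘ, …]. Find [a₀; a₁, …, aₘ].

a₀ = ⌊√582⌋ = 24.
With m₀=0, d₀=1 and mₖ₊₁ = dₖaₖ − mₖ, dₖ₊₁ = (n − mₖ₊₁²)/dₖ, aₖ₊₁ = ⌊(a₀+mₖ₊₁)/dₖ₊₁⌋:
  k=1: m=24, d=6, a=8
  k=2: m=24, d=1, a=48
d=1 and a=2a₀=48 at k=2, so the next step gives (m, d) = (24, 6) again — its k=1 value — and the period has length 2.

[24; 8, 48]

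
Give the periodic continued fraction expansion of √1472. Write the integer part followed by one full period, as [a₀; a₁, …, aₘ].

[38; 2, 1, 2, 1, 2, 76]

a₀ = ⌊√1472⌋ = 38.
With m₀=0, d₀=1 and mₖ₊₁ = dₖaₖ − mₖ, dₖ₊₁ = (n − mₖ₊₁²)/dₖ, aₖ₊₁ = ⌊(a₀+mₖ₊₁)/dₖ₊₁⌋:
  k=1: m=38, d=28, a=2
  k=2: m=18, d=41, a=1
  k=3: m=23, d=23, a=2
  k=4: m=23, d=41, a=1
  k=5: m=18, d=28, a=2
  k=6: m=38, d=1, a=76
d=1 and a=2a₀=76 at k=6, so the next step gives (m, d) = (38, 28) again — its k=1 value — and the period has length 6.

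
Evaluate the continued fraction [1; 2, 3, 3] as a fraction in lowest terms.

Fold from the inside: start with 3/1.
  3 + 1/3 = 10/3
  2 + 3/10 = 23/10
  1 + 10/23 = 33/23

33/23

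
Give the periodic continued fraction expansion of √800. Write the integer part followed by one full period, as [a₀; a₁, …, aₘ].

[28; 3, 1, 1, 13, 1, 1, 3, 56]

a₀ = ⌊√800⌋ = 28.
With m₀=0, d₀=1 and mₖ₊₁ = dₖaₖ − mₖ, dₖ₊₁ = (n − mₖ₊₁²)/dₖ, aₖ₊₁ = ⌊(a₀+mₖ₊₁)/dₖ₊₁⌋:
  k=1: m=28, d=16, a=3
  k=2: m=20, d=25, a=1
  k=3: m=5, d=31, a=1
  k=4: m=26, d=4, a=13
  k=5: m=26, d=31, a=1
  k=6: m=5, d=25, a=1
  k=7: m=20, d=16, a=3
  k=8: m=28, d=1, a=56
d=1 and a=2a₀=56 at k=8, so the next step gives (m, d) = (28, 16) again — its k=1 value — and the period has length 8.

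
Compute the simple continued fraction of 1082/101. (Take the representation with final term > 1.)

[10; 1, 2, 2, 14]

1082 = 10·101 + 72
101 = 1·72 + 29
72 = 2·29 + 14
29 = 2·14 + 1
14 = 14·1 + 0  (stop)
So 1082/101 = [10; 1, 2, 2, 14].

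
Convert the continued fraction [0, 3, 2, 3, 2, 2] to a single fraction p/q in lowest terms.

Fold from the inside: start with 2/1.
  2 + 1/2 = 5/2
  3 + 2/5 = 17/5
  2 + 5/17 = 39/17
  3 + 17/39 = 134/39
  0 + 39/134 = 39/134

39/134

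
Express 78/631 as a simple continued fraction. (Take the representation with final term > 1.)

[0; 8, 11, 7]

78 = 0×631 + 78
631 = 8×78 + 7
78 = 11×7 + 1
7 = 7×1 + 0  (stop)
So 78/631 = [0; 8, 11, 7].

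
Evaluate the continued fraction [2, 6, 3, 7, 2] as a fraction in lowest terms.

Using pₖ = aₖpₖ₋₁ + pₖ₋₂ and qₖ = aₖqₖ₋₁ + qₖ₋₂:
  k=0: a=2, p=2, q=1
  k=1: a=6, p=13, q=6
  k=2: a=3, p=41, q=19
  k=3: a=7, p=300, q=139
  k=4: a=2, p=641, q=297

641/297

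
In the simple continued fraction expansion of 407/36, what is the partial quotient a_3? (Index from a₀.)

1

407 = 11·36 + 11   →  a_0 = 11
36 = 3·11 + 3   →  a_1 = 3
11 = 3·3 + 2   →  a_2 = 3
3 = 1·2 + 1   →  a_3 = 1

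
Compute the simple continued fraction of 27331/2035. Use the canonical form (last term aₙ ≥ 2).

27331 = 13×2035 + 876
2035 = 2×876 + 283
876 = 3×283 + 27
283 = 10×27 + 13
27 = 2×13 + 1
13 = 13×1 + 0  (stop)
So 27331/2035 = [13; 2, 3, 10, 2, 13].

[13; 2, 3, 10, 2, 13]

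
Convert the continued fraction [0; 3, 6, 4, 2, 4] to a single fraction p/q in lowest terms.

Fold from the inside: start with 4/1.
  2 + 1/4 = 9/4
  4 + 4/9 = 40/9
  6 + 9/40 = 249/40
  3 + 40/249 = 787/249
  0 + 249/787 = 249/787

249/787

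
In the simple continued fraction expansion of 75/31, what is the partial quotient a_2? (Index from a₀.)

75 = 2·31 + 13   →  a_0 = 2
31 = 2·13 + 5   →  a_1 = 2
13 = 2·5 + 3   →  a_2 = 2

2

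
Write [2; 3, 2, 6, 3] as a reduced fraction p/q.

325/142

Using pₖ = aₖpₖ₋₁ + pₖ₋₂ and qₖ = aₖqₖ₋₁ + qₖ₋₂:
  k=0: a=2, p=2, q=1
  k=1: a=3, p=7, q=3
  k=2: a=2, p=16, q=7
  k=3: a=6, p=103, q=45
  k=4: a=3, p=325, q=142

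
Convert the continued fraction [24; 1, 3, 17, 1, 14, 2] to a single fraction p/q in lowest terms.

55819/2255

Using pₖ = aₖpₖ₋₁ + pₖ₋₂ and qₖ = aₖqₖ₋₁ + qₖ₋₂:
  k=0: a=24, p=24, q=1
  k=1: a=1, p=25, q=1
  k=2: a=3, p=99, q=4
  k=3: a=17, p=1708, q=69
  k=4: a=1, p=1807, q=73
  k=5: a=14, p=27006, q=1091
  k=6: a=2, p=55819, q=2255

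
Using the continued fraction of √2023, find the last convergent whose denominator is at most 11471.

√2023 = [44; 1, 43, 1, 88, …] (period length 4).
Convergents:
  p_0/q_0 = 44/1
  p_1/q_1 = 45/1
  p_2/q_2 = 1979/44
  p_3/q_3 = 2024/45
  p_4/q_4 = 180091/4004
  p_5/q_5 = 182115/4049
  p_6/q_6 = 8011036/178111
q_5 = 4049 ≤ 11471 < 178111 = q_6, so the answer is 182115/4049.

182115/4049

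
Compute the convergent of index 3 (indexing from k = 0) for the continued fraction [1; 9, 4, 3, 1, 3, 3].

133/120

Using pₖ = aₖpₖ₋₁ + pₖ₋₂, qₖ = aₖqₖ₋₁ + qₖ₋₂ (with p₋₁=1, p₋₂=0, q₋₁=0, q₋₂=1):
  k=0: a=1, p=1, q=1
  k=1: a=9, p=10, q=9
  k=2: a=4, p=41, q=37
  k=3: a=3, p=133, q=120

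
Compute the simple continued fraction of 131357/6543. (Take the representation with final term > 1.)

[20; 13, 6, 16, 2, 2]

131357 = 20×6543 + 497
6543 = 13×497 + 82
497 = 6×82 + 5
82 = 16×5 + 2
5 = 2×2 + 1
2 = 2×1 + 0  (stop)
So 131357/6543 = [20; 13, 6, 16, 2, 2].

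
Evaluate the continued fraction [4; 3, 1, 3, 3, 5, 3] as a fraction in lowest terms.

Using pₖ = aₖpₖ₋₁ + pₖ₋₂ and qₖ = aₖqₖ₋₁ + qₖ₋₂:
  k=0: a=4, p=4, q=1
  k=1: a=3, p=13, q=3
  k=2: a=1, p=17, q=4
  k=3: a=3, p=64, q=15
  k=4: a=3, p=209, q=49
  k=5: a=5, p=1109, q=260
  k=6: a=3, p=3536, q=829

3536/829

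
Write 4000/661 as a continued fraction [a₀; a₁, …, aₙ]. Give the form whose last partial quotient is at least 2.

4000 = 6*661 + 34
661 = 19*34 + 15
34 = 2*15 + 4
15 = 3*4 + 3
4 = 1*3 + 1
3 = 3*1 + 0  (stop)
So 4000/661 = [6; 19, 2, 3, 1, 3].

[6; 19, 2, 3, 1, 3]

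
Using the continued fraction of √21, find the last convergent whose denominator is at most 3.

9/2

√21 = [4; 1, 1, 2, 1, 1, 8, …] (period length 6).
Convergents:
  p_0/q_0 = 4/1
  p_1/q_1 = 5/1
  p_2/q_2 = 9/2
  p_3/q_3 = 23/5
q_2 = 2 ≤ 3 < 5 = q_3, so the answer is 9/2.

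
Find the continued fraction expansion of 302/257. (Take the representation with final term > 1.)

[1; 5, 1, 2, 2, 6]

302 = 1*257 + 45
257 = 5*45 + 32
45 = 1*32 + 13
32 = 2*13 + 6
13 = 2*6 + 1
6 = 6*1 + 0  (stop)
So 302/257 = [1; 5, 1, 2, 2, 6].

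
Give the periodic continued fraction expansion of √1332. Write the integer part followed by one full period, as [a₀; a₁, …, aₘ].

a₀ = ⌊√1332⌋ = 36.
With m₀=0, d₀=1 and mₖ₊₁ = dₖaₖ − mₖ, dₖ₊₁ = (n − mₖ₊₁²)/dₖ, aₖ₊₁ = ⌊(a₀+mₖ₊₁)/dₖ₊₁⌋:
  k=1: m=36, d=36, a=2
  k=2: m=36, d=1, a=72
d=1 and a=2a₀=72 at k=2, so the next step gives (m, d) = (36, 36) again — its k=1 value — and the period has length 2.

[36; 2, 72]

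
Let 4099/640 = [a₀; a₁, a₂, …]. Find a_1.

4099 = 6·640 + 259   →  a_0 = 6
640 = 2·259 + 122   →  a_1 = 2

2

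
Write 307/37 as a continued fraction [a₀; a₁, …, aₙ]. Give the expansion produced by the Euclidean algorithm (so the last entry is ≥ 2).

307 = 8×37 + 11
37 = 3×11 + 4
11 = 2×4 + 3
4 = 1×3 + 1
3 = 3×1 + 0  (stop)
So 307/37 = [8; 3, 2, 1, 3].

[8; 3, 2, 1, 3]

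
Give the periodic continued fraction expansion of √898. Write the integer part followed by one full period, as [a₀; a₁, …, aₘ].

[29; 1, 28, 1, 58]

a₀ = ⌊√898⌋ = 29.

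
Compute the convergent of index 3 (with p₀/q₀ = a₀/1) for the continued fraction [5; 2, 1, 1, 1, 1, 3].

Using pₖ = aₖpₖ₋₁ + pₖ₋₂, qₖ = aₖqₖ₋₁ + qₖ₋₂ (with p₋₁=1, p₋₂=0, q₋₁=0, q₋₂=1):
  k=0: a=5, p=5, q=1
  k=1: a=2, p=11, q=2
  k=2: a=1, p=16, q=3
  k=3: a=1, p=27, q=5

27/5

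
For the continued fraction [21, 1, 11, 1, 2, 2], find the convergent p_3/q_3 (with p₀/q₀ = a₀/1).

Using pₖ = aₖpₖ₋₁ + pₖ₋₂, qₖ = aₖqₖ₋₁ + qₖ₋₂ (with p₋₁=1, p₋₂=0, q₋₁=0, q₋₂=1):
  k=0: a=21, p=21, q=1
  k=1: a=1, p=22, q=1
  k=2: a=11, p=263, q=12
  k=3: a=1, p=285, q=13

285/13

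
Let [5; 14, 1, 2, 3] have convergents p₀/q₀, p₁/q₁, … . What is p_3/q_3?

223/44

Using pₖ = aₖpₖ₋₁ + pₖ₋₂, qₖ = aₖqₖ₋₁ + qₖ₋₂ (with p₋₁=1, p₋₂=0, q₋₁=0, q₋₂=1):
  k=0: a=5, p=5, q=1
  k=1: a=14, p=71, q=14
  k=2: a=1, p=76, q=15
  k=3: a=2, p=223, q=44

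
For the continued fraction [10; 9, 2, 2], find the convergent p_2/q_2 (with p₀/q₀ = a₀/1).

192/19

Using pₖ = aₖpₖ₋₁ + pₖ₋₂, qₖ = aₖqₖ₋₁ + qₖ₋₂ (with p₋₁=1, p₋₂=0, q₋₁=0, q₋₂=1):
  k=0: a=10, p=10, q=1
  k=1: a=9, p=91, q=9
  k=2: a=2, p=192, q=19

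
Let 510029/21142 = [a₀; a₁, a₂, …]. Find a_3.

510029 = 24·21142 + 2621   →  a_0 = 24
21142 = 8·2621 + 174   →  a_1 = 8
2621 = 15·174 + 11   →  a_2 = 15
174 = 15·11 + 9   →  a_3 = 15

15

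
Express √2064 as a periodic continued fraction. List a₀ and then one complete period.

a₀ = ⌊√2064⌋ = 45.

[45; 2, 3, 7, 3, 2, 90]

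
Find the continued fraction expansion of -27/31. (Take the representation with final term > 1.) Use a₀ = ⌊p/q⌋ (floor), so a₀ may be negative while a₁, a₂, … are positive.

-27 = -1*31 + 4
31 = 7*4 + 3
4 = 1*3 + 1
3 = 3*1 + 0  (stop)
So -27/31 = [-1; 7, 1, 3].

[-1; 7, 1, 3]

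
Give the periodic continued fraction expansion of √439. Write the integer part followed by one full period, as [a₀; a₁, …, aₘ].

[20; 1, 19, 1, 40]

a₀ = ⌊√439⌋ = 20.
With m₀=0, d₀=1 and mₖ₊₁ = dₖaₖ − mₖ, dₖ₊₁ = (n − mₖ₊₁²)/dₖ, aₖ₊₁ = ⌊(a₀+mₖ₊₁)/dₖ₊₁⌋:
  k=1: m=20, d=39, a=1
  k=2: m=19, d=2, a=19
  k=3: m=19, d=39, a=1
  k=4: m=20, d=1, a=40
d=1 and a=2a₀=40 at k=4, so the next step gives (m, d) = (20, 39) again — its k=1 value — and the period has length 4.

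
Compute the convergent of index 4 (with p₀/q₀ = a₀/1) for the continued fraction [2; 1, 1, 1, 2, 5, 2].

21/8

Using pₖ = aₖpₖ₋₁ + pₖ₋₂, qₖ = aₖqₖ₋₁ + qₖ₋₂ (with p₋₁=1, p₋₂=0, q₋₁=0, q₋₂=1):
  k=0: a=2, p=2, q=1
  k=1: a=1, p=3, q=1
  k=2: a=1, p=5, q=2
  k=3: a=1, p=8, q=3
  k=4: a=2, p=21, q=8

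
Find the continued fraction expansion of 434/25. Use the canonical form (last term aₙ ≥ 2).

434 = 17×25 + 9
25 = 2×9 + 7
9 = 1×7 + 2
7 = 3×2 + 1
2 = 2×1 + 0  (stop)
So 434/25 = [17; 2, 1, 3, 2].

[17; 2, 1, 3, 2]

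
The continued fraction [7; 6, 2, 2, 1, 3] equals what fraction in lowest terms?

1195/167

Fold from the inside: start with 3/1.
  1 + 1/3 = 4/3
  2 + 3/4 = 11/4
  2 + 4/11 = 26/11
  6 + 11/26 = 167/26
  7 + 26/167 = 1195/167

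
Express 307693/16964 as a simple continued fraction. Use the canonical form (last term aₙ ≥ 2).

[18; 7, 4, 17, 2, 16]

307693 = 18·16964 + 2341
16964 = 7·2341 + 577
2341 = 4·577 + 33
577 = 17·33 + 16
33 = 2·16 + 1
16 = 16·1 + 0  (stop)
So 307693/16964 = [18; 7, 4, 17, 2, 16].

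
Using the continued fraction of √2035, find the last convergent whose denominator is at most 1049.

√2035 = [45; 9, 90, …] (period length 2).
Convergents:
  p_0/q_0 = 45/1
  p_1/q_1 = 406/9
  p_2/q_2 = 36585/811
  p_3/q_3 = 329671/7308
q_2 = 811 ≤ 1049 < 7308 = q_3, so the answer is 36585/811.

36585/811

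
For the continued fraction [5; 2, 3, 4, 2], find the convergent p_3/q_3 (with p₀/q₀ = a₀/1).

Using pₖ = aₖpₖ₋₁ + pₖ₋₂, qₖ = aₖqₖ₋₁ + qₖ₋₂ (with p₋₁=1, p₋₂=0, q₋₁=0, q₋₂=1):
  k=0: a=5, p=5, q=1
  k=1: a=2, p=11, q=2
  k=2: a=3, p=38, q=7
  k=3: a=4, p=163, q=30

163/30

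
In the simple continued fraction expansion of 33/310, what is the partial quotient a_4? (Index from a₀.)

1

33 = 0·310 + 33   →  a_0 = 0
310 = 9·33 + 13   →  a_1 = 9
33 = 2·13 + 7   →  a_2 = 2
13 = 1·7 + 6   →  a_3 = 1
7 = 1·6 + 1   →  a_4 = 1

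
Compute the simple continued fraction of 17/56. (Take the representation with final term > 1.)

[0; 3, 3, 2, 2]

17 = 0×56 + 17
56 = 3×17 + 5
17 = 3×5 + 2
5 = 2×2 + 1
2 = 2×1 + 0  (stop)
So 17/56 = [0; 3, 3, 2, 2].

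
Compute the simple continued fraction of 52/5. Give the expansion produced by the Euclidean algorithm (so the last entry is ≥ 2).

52 = 10·5 + 2
5 = 2·2 + 1
2 = 2·1 + 0  (stop)
So 52/5 = [10; 2, 2].

[10; 2, 2]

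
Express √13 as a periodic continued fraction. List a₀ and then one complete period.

a₀ = ⌊√13⌋ = 3.
With m₀=0, d₀=1 and mₖ₊₁ = dₖaₖ − mₖ, dₖ₊₁ = (n − mₖ₊₁²)/dₖ, aₖ₊₁ = ⌊(a₀+mₖ₊₁)/dₖ₊₁⌋:
  k=1: m=3, d=4, a=1
  k=2: m=1, d=3, a=1
  k=3: m=2, d=3, a=1
  k=4: m=1, d=4, a=1
  k=5: m=3, d=1, a=6
d=1 and a=2a₀=6 at k=5, so the next step gives (m, d) = (3, 4) again — its k=1 value — and the period has length 5.

[3; 1, 1, 1, 1, 6]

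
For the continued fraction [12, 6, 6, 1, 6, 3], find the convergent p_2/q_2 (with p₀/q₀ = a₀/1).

450/37

Using pₖ = aₖpₖ₋₁ + pₖ₋₂, qₖ = aₖqₖ₋₁ + qₖ₋₂ (with p₋₁=1, p₋₂=0, q₋₁=0, q₋₂=1):
  k=0: a=12, p=12, q=1
  k=1: a=6, p=73, q=6
  k=2: a=6, p=450, q=37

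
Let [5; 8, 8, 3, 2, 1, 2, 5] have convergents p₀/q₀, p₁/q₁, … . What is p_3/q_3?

Using pₖ = aₖpₖ₋₁ + pₖ₋₂, qₖ = aₖqₖ₋₁ + qₖ₋₂ (with p₋₁=1, p₋₂=0, q₋₁=0, q₋₂=1):
  k=0: a=5, p=5, q=1
  k=1: a=8, p=41, q=8
  k=2: a=8, p=333, q=65
  k=3: a=3, p=1040, q=203

1040/203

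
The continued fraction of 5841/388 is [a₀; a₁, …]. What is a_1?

18

5841 = 15·388 + 21   →  a_0 = 15
388 = 18·21 + 10   →  a_1 = 18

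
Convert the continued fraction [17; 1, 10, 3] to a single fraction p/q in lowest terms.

Fold from the inside: start with 3/1.
  10 + 1/3 = 31/3
  1 + 3/31 = 34/31
  17 + 31/34 = 609/34

609/34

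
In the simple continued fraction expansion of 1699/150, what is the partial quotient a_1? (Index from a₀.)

3

1699 = 11·150 + 49   →  a_0 = 11
150 = 3·49 + 3   →  a_1 = 3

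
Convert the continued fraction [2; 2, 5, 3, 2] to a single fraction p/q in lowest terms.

Fold from the inside: start with 2/1.
  3 + 1/2 = 7/2
  5 + 2/7 = 37/7
  2 + 7/37 = 81/37
  2 + 37/81 = 199/81

199/81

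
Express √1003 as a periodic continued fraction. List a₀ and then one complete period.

a₀ = ⌊√1003⌋ = 31.
With m₀=0, d₀=1 and mₖ₊₁ = dₖaₖ − mₖ, dₖ₊₁ = (n − mₖ₊₁²)/dₖ, aₖ₊₁ = ⌊(a₀+mₖ₊₁)/dₖ₊₁⌋:
  k=1: m=31, d=42, a=1
  k=2: m=11, d=21, a=2
  k=3: m=31, d=2, a=31
  k=4: m=31, d=21, a=2
  k=5: m=11, d=42, a=1
  k=6: m=31, d=1, a=62
d=1 and a=2a₀=62 at k=6, so the next step gives (m, d) = (31, 42) again — its k=1 value — and the period has length 6.

[31; 1, 2, 31, 2, 1, 62]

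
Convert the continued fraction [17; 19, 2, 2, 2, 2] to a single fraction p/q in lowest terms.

Using pₖ = aₖpₖ₋₁ + pₖ₋₂ and qₖ = aₖqₖ₋₁ + qₖ₋₂:
  k=0: a=17, p=17, q=1
  k=1: a=19, p=324, q=19
  k=2: a=2, p=665, q=39
  k=3: a=2, p=1654, q=97
  k=4: a=2, p=3973, q=233
  k=5: a=2, p=9600, q=563

9600/563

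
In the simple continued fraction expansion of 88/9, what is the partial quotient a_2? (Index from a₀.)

3

88 = 9·9 + 7   →  a_0 = 9
9 = 1·7 + 2   →  a_1 = 1
7 = 3·2 + 1   →  a_2 = 3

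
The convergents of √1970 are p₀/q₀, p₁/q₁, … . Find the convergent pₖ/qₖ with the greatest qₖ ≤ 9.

√1970 = [44; 2, 1, 1, 2, 88, …] (period length 5).
Convergents:
  p_0/q_0 = 44/1
  p_1/q_1 = 89/2
  p_2/q_2 = 133/3
  p_3/q_3 = 222/5
  p_4/q_4 = 577/13
q_3 = 5 ≤ 9 < 13 = q_4, so the answer is 222/5.

222/5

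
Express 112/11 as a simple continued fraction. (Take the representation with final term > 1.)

[10; 5, 2]

112 = 10*11 + 2
11 = 5*2 + 1
2 = 2*1 + 0  (stop)
So 112/11 = [10; 5, 2].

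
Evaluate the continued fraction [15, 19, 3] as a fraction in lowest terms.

Fold from the inside: start with 3/1.
  19 + 1/3 = 58/3
  15 + 3/58 = 873/58

873/58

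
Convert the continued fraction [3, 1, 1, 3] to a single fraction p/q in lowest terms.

25/7

Fold from the inside: start with 3/1.
  1 + 1/3 = 4/3
  1 + 3/4 = 7/4
  3 + 4/7 = 25/7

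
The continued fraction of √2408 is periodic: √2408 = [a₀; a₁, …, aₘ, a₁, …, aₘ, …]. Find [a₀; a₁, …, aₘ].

[49; 14, 98]

a₀ = ⌊√2408⌋ = 49.
With m₀=0, d₀=1 and mₖ₊₁ = dₖaₖ − mₖ, dₖ₊₁ = (n − mₖ₊₁²)/dₖ, aₖ₊₁ = ⌊(a₀+mₖ₊₁)/dₖ₊₁⌋:
  k=1: m=49, d=7, a=14
  k=2: m=49, d=1, a=98
d=1 and a=2a₀=98 at k=2, so the next step gives (m, d) = (49, 7) again — its k=1 value — and the period has length 2.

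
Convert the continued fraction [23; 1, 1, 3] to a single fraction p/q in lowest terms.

Fold from the inside: start with 3/1.
  1 + 1/3 = 4/3
  1 + 3/4 = 7/4
  23 + 4/7 = 165/7

165/7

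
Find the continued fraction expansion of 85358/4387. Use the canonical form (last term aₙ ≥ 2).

85358 = 19×4387 + 2005
4387 = 2×2005 + 377
2005 = 5×377 + 120
377 = 3×120 + 17
120 = 7×17 + 1
17 = 17×1 + 0  (stop)
So 85358/4387 = [19; 2, 5, 3, 7, 17].

[19; 2, 5, 3, 7, 17]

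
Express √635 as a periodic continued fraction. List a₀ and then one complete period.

a₀ = ⌊√635⌋ = 25.
With m₀=0, d₀=1 and mₖ₊₁ = dₖaₖ − mₖ, dₖ₊₁ = (n − mₖ₊₁²)/dₖ, aₖ₊₁ = ⌊(a₀+mₖ₊₁)/dₖ₊₁⌋:
  k=1: m=25, d=10, a=5
  k=2: m=25, d=1, a=50
d=1 and a=2a₀=50 at k=2, so the next step gives (m, d) = (25, 10) again — its k=1 value — and the period has length 2.

[25; 5, 50]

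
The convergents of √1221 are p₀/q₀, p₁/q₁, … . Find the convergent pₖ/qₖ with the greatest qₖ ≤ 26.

√1221 = [34; 1, 16, 2, 16, 1, 68, …] (period length 6).
Convergents:
  p_0/q_0 = 34/1
  p_1/q_1 = 35/1
  p_2/q_2 = 594/17
  p_3/q_3 = 1223/35
q_2 = 17 ≤ 26 < 35 = q_3, so the answer is 594/17.

594/17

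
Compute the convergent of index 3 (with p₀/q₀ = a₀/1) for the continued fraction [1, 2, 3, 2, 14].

Using pₖ = aₖpₖ₋₁ + pₖ₋₂, qₖ = aₖqₖ₋₁ + qₖ₋₂ (with p₋₁=1, p₋₂=0, q₋₁=0, q₋₂=1):
  k=0: a=1, p=1, q=1
  k=1: a=2, p=3, q=2
  k=2: a=3, p=10, q=7
  k=3: a=2, p=23, q=16

23/16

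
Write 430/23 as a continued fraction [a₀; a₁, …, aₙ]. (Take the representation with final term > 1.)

[18; 1, 2, 3, 2]

430 = 18·23 + 16
23 = 1·16 + 7
16 = 2·7 + 2
7 = 3·2 + 1
2 = 2·1 + 0  (stop)
So 430/23 = [18; 1, 2, 3, 2].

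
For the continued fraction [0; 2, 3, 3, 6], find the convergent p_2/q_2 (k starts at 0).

Using pₖ = aₖpₖ₋₁ + pₖ₋₂, qₖ = aₖqₖ₋₁ + qₖ₋₂ (with p₋₁=1, p₋₂=0, q₋₁=0, q₋₂=1):
  k=0: a=0, p=0, q=1
  k=1: a=2, p=1, q=2
  k=2: a=3, p=3, q=7

3/7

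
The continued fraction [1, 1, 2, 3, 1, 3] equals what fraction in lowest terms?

Using pₖ = aₖpₖ₋₁ + pₖ₋₂ and qₖ = aₖqₖ₋₁ + qₖ₋₂:
  k=0: a=1, p=1, q=1
  k=1: a=1, p=2, q=1
  k=2: a=2, p=5, q=3
  k=3: a=3, p=17, q=10
  k=4: a=1, p=22, q=13
  k=5: a=3, p=83, q=49

83/49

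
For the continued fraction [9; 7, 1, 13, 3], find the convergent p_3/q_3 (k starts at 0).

Using pₖ = aₖpₖ₋₁ + pₖ₋₂, qₖ = aₖqₖ₋₁ + qₖ₋₂ (with p₋₁=1, p₋₂=0, q₋₁=0, q₋₂=1):
  k=0: a=9, p=9, q=1
  k=1: a=7, p=64, q=7
  k=2: a=1, p=73, q=8
  k=3: a=13, p=1013, q=111

1013/111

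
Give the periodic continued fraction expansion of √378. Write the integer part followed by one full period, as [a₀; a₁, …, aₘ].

a₀ = ⌊√378⌋ = 19.

[19; 2, 3, 1, 4, 1, 3, 2, 38]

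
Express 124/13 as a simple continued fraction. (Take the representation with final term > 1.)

[9; 1, 1, 6]

124 = 9·13 + 7
13 = 1·7 + 6
7 = 1·6 + 1
6 = 6·1 + 0  (stop)
So 124/13 = [9; 1, 1, 6].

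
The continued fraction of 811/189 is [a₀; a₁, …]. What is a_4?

2

811 = 4·189 + 55   →  a_0 = 4
189 = 3·55 + 24   →  a_1 = 3
55 = 2·24 + 7   →  a_2 = 2
24 = 3·7 + 3   →  a_3 = 3
7 = 2·3 + 1   →  a_4 = 2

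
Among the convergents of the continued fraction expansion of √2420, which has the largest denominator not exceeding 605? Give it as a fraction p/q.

28729/584

√2420 = [49; 5, 5, 1, 18, 1, 5, 5, 98, …] (period length 8).
Convergents:
  p_0/q_0 = 49/1
  p_1/q_1 = 246/5
  p_2/q_2 = 1279/26
  p_3/q_3 = 1525/31
  p_4/q_4 = 28729/584
  p_5/q_5 = 30254/615
q_4 = 584 ≤ 605 < 615 = q_5, so the answer is 28729/584.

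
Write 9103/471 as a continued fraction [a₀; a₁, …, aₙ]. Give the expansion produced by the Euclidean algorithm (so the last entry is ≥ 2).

9103 = 19*471 + 154
471 = 3*154 + 9
154 = 17*9 + 1
9 = 9*1 + 0  (stop)
So 9103/471 = [19; 3, 17, 9].

[19; 3, 17, 9]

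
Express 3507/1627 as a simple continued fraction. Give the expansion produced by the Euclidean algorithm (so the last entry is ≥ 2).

[2; 6, 2, 3, 8, 1, 3]

3507 = 2*1627 + 253
1627 = 6*253 + 109
253 = 2*109 + 35
109 = 3*35 + 4
35 = 8*4 + 3
4 = 1*3 + 1
3 = 3*1 + 0  (stop)
So 3507/1627 = [2; 6, 2, 3, 8, 1, 3].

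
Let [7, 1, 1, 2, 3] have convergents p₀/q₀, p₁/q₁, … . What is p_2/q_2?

Using pₖ = aₖpₖ₋₁ + pₖ₋₂, qₖ = aₖqₖ₋₁ + qₖ₋₂ (with p₋₁=1, p₋₂=0, q₋₁=0, q₋₂=1):
  k=0: a=7, p=7, q=1
  k=1: a=1, p=8, q=1
  k=2: a=1, p=15, q=2

15/2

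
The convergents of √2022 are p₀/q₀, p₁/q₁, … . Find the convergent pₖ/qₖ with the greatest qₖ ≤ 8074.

√2022 = [44; 1, 28, 1, 88, …] (period length 4).
Convergents:
  p_0/q_0 = 44/1
  p_1/q_1 = 45/1
  p_2/q_2 = 1304/29
  p_3/q_3 = 1349/30
  p_4/q_4 = 120016/2669
  p_5/q_5 = 121365/2699
  p_6/q_6 = 3518236/78241
q_5 = 2699 ≤ 8074 < 78241 = q_6, so the answer is 121365/2699.

121365/2699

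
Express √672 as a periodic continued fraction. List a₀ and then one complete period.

[25; 1, 11, 1, 50]

a₀ = ⌊√672⌋ = 25.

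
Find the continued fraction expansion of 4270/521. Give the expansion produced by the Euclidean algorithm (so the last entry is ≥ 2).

[8; 5, 9, 3, 1, 2]

4270 = 8×521 + 102
521 = 5×102 + 11
102 = 9×11 + 3
11 = 3×3 + 2
3 = 1×2 + 1
2 = 2×1 + 0  (stop)
So 4270/521 = [8; 5, 9, 3, 1, 2].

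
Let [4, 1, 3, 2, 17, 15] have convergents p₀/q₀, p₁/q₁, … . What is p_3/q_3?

43/9

Using pₖ = aₖpₖ₋₁ + pₖ₋₂, qₖ = aₖqₖ₋₁ + qₖ₋₂ (with p₋₁=1, p₋₂=0, q₋₁=0, q₋₂=1):
  k=0: a=4, p=4, q=1
  k=1: a=1, p=5, q=1
  k=2: a=3, p=19, q=4
  k=3: a=2, p=43, q=9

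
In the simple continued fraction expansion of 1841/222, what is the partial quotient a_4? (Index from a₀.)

2

1841 = 8·222 + 65   →  a_0 = 8
222 = 3·65 + 27   →  a_1 = 3
65 = 2·27 + 11   →  a_2 = 2
27 = 2·11 + 5   →  a_3 = 2
11 = 2·5 + 1   →  a_4 = 2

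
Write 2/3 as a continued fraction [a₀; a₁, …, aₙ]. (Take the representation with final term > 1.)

[0; 1, 2]

2 = 0*3 + 2
3 = 1*2 + 1
2 = 2*1 + 0  (stop)
So 2/3 = [0; 1, 2].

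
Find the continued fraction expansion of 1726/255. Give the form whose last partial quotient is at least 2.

[6; 1, 3, 3, 9, 2]

1726 = 6*255 + 196
255 = 1*196 + 59
196 = 3*59 + 19
59 = 3*19 + 2
19 = 9*2 + 1
2 = 2*1 + 0  (stop)
So 1726/255 = [6; 1, 3, 3, 9, 2].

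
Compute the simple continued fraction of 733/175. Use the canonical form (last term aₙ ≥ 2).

[4; 5, 3, 3, 3]

733 = 4*175 + 33
175 = 5*33 + 10
33 = 3*10 + 3
10 = 3*3 + 1
3 = 3*1 + 0  (stop)
So 733/175 = [4; 5, 3, 3, 3].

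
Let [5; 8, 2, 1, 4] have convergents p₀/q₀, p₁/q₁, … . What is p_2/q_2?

87/17

Using pₖ = aₖpₖ₋₁ + pₖ₋₂, qₖ = aₖqₖ₋₁ + qₖ₋₂ (with p₋₁=1, p₋₂=0, q₋₁=0, q₋₂=1):
  k=0: a=5, p=5, q=1
  k=1: a=8, p=41, q=8
  k=2: a=2, p=87, q=17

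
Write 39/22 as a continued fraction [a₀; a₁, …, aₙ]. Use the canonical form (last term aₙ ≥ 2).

39 = 1·22 + 17
22 = 1·17 + 5
17 = 3·5 + 2
5 = 2·2 + 1
2 = 2·1 + 0  (stop)
So 39/22 = [1; 1, 3, 2, 2].

[1; 1, 3, 2, 2]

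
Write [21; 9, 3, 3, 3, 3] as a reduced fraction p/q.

Fold from the inside: start with 3/1.
  3 + 1/3 = 10/3
  3 + 3/10 = 33/10
  3 + 10/33 = 109/33
  9 + 33/109 = 1014/109
  21 + 109/1014 = 21403/1014

21403/1014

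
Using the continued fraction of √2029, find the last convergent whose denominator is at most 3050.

45630/1013

√2029 = [45; 22, 1, 1, 22, 90, …] (period length 5).
Convergents:
  p_0/q_0 = 45/1
  p_1/q_1 = 991/22
  p_2/q_2 = 1036/23
  p_3/q_3 = 2027/45
  p_4/q_4 = 45630/1013
  p_5/q_5 = 4108727/91215
q_4 = 1013 ≤ 3050 < 91215 = q_5, so the answer is 45630/1013.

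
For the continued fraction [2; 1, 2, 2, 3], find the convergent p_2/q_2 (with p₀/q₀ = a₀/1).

Using pₖ = aₖpₖ₋₁ + pₖ₋₂, qₖ = aₖqₖ₋₁ + qₖ₋₂ (with p₋₁=1, p₋₂=0, q₋₁=0, q₋₂=1):
  k=0: a=2, p=2, q=1
  k=1: a=1, p=3, q=1
  k=2: a=2, p=8, q=3

8/3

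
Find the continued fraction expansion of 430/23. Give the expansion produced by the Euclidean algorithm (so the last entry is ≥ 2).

[18; 1, 2, 3, 2]

430 = 18*23 + 16
23 = 1*16 + 7
16 = 2*7 + 2
7 = 3*2 + 1
2 = 2*1 + 0  (stop)
So 430/23 = [18; 1, 2, 3, 2].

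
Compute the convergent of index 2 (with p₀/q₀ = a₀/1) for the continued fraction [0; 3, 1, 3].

1/4

Using pₖ = aₖpₖ₋₁ + pₖ₋₂, qₖ = aₖqₖ₋₁ + qₖ₋₂ (with p₋₁=1, p₋₂=0, q₋₁=0, q₋₂=1):
  k=0: a=0, p=0, q=1
  k=1: a=3, p=1, q=3
  k=2: a=1, p=1, q=4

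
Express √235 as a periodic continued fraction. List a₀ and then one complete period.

[15; 3, 30]

a₀ = ⌊√235⌋ = 15.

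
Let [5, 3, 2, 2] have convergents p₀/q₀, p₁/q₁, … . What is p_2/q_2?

37/7

Using pₖ = aₖpₖ₋₁ + pₖ₋₂, qₖ = aₖqₖ₋₁ + qₖ₋₂ (with p₋₁=1, p₋₂=0, q₋₁=0, q₋₂=1):
  k=0: a=5, p=5, q=1
  k=1: a=3, p=16, q=3
  k=2: a=2, p=37, q=7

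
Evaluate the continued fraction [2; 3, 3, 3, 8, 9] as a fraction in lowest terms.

5755/2499

Fold from the inside: start with 9/1.
  8 + 1/9 = 73/9
  3 + 9/73 = 228/73
  3 + 73/228 = 757/228
  3 + 228/757 = 2499/757
  2 + 757/2499 = 5755/2499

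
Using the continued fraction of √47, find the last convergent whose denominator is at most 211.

665/97

√47 = [6; 1, 5, 1, 12, …] (period length 4).
Convergents:
  p_0/q_0 = 6/1
  p_1/q_1 = 7/1
  p_2/q_2 = 41/6
  p_3/q_3 = 48/7
  p_4/q_4 = 617/90
  p_5/q_5 = 665/97
  p_6/q_6 = 3942/575
q_5 = 97 ≤ 211 < 575 = q_6, so the answer is 665/97.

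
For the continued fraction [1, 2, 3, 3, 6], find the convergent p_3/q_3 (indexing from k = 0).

Using pₖ = aₖpₖ₋₁ + pₖ₋₂, qₖ = aₖqₖ₋₁ + qₖ₋₂ (with p₋₁=1, p₋₂=0, q₋₁=0, q₋₂=1):
  k=0: a=1, p=1, q=1
  k=1: a=2, p=3, q=2
  k=2: a=3, p=10, q=7
  k=3: a=3, p=33, q=23

33/23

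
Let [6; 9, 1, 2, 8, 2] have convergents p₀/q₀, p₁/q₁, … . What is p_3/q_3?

Using pₖ = aₖpₖ₋₁ + pₖ₋₂, qₖ = aₖqₖ₋₁ + qₖ₋₂ (with p₋₁=1, p₋₂=0, q₋₁=0, q₋₂=1):
  k=0: a=6, p=6, q=1
  k=1: a=9, p=55, q=9
  k=2: a=1, p=61, q=10
  k=3: a=2, p=177, q=29

177/29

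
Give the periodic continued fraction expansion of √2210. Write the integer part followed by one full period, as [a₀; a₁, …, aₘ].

[47; 94]

a₀ = ⌊√2210⌋ = 47.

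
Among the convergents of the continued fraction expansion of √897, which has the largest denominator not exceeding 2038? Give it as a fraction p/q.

35910/1199

√897 = [29; 1, 18, 1, 58, …] (period length 4).
Convergents:
  p_0/q_0 = 29/1
  p_1/q_1 = 30/1
  p_2/q_2 = 569/19
  p_3/q_3 = 599/20
  p_4/q_4 = 35311/1179
  p_5/q_5 = 35910/1199
  p_6/q_6 = 681691/22761
q_5 = 1199 ≤ 2038 < 22761 = q_6, so the answer is 35910/1199.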